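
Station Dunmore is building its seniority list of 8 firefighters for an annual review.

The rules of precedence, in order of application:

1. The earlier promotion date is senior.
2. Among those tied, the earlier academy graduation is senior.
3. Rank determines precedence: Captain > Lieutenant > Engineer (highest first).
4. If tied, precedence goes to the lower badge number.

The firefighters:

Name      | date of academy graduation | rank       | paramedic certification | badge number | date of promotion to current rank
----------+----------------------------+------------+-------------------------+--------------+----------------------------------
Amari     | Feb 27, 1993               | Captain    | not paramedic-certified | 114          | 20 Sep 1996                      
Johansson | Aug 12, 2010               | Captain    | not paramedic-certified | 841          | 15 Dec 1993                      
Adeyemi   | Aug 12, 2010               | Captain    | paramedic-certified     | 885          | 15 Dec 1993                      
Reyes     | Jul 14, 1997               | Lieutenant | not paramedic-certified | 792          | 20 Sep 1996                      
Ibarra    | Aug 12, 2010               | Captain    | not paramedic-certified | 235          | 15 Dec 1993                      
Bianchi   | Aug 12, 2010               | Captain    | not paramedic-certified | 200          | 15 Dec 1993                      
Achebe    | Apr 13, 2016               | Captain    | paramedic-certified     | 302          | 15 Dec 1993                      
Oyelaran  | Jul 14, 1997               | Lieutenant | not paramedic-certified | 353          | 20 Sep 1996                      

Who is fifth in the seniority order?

Achebe

By date of promotion to current rank (earlier first): Bianchi, Ibarra, Johansson, Adeyemi and Achebe (each 15 Dec 1993); then Amari, Oyelaran and Reyes (each 20 Sep 1996).
Among Bianchi, Ibarra, Johansson, Adeyemi and Achebe, by date of academy graduation (earlier first): Bianchi, Ibarra, Johansson and Adeyemi (Aug 12, 2010) before Achebe (Apr 13, 2016).
Bianchi, Ibarra, Johansson and Adeyemi are each Captain, so the next rule applies.
Among Bianchi, Ibarra, Johansson and Adeyemi, by badge number (lower first): Bianchi (200) before Ibarra (235) before Johansson (841) before Adeyemi (885).
Among Amari, Oyelaran and Reyes, by date of academy graduation (earlier first): Amari (Feb 27, 1993) before Oyelaran and Reyes (Jul 14, 1997).
Oyelaran and Reyes are each Lieutenant, so the next rule applies.
Among Oyelaran and Reyes, by badge number (lower first): Oyelaran (353) before Reyes (792).
Order: Bianchi, Ibarra, Johansson, Adeyemi, Achebe, Amari, Oyelaran, Reyes.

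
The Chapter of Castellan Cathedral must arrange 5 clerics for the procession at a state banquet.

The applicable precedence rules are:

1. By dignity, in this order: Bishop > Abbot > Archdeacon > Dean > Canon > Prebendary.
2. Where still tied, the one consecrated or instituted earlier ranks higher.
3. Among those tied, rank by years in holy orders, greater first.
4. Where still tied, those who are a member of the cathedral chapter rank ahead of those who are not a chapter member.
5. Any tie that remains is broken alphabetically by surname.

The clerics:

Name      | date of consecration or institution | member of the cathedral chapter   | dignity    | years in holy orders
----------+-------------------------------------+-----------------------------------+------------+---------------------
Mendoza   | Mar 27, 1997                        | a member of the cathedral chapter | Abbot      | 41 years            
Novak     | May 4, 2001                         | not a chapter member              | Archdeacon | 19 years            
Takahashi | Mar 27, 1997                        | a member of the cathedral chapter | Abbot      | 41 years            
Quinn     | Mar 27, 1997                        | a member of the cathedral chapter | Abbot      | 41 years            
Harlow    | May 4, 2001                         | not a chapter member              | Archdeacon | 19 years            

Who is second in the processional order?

By dignity: Mendoza, Quinn and Takahashi (Abbot); then Harlow and Novak (Archdeacon).
Mendoza, Quinn and Takahashi all have date of consecration or institution Mar 27, 1997, so the next rule applies.
Mendoza, Quinn and Takahashi all have years in holy orders 41 years, so the next rule applies.
Mendoza, Quinn and Takahashi are each a member of the cathedral chapter, so the next rule applies.
Among Mendoza, Quinn and Takahashi, alphabetically by surname: Mendoza before Quinn before Takahashi.
Harlow and Novak both have date of consecration or institution May 4, 2001, so the next rule applies.
Harlow and Novak both have years in holy orders 19 years, so the next rule applies.
Harlow and Novak are each not a chapter member, so the next rule applies.
Among Harlow and Novak, alphabetically by surname: Harlow before Novak.
Order: Mendoza, Quinn, Takahashi, Harlow, Novak.

Quinn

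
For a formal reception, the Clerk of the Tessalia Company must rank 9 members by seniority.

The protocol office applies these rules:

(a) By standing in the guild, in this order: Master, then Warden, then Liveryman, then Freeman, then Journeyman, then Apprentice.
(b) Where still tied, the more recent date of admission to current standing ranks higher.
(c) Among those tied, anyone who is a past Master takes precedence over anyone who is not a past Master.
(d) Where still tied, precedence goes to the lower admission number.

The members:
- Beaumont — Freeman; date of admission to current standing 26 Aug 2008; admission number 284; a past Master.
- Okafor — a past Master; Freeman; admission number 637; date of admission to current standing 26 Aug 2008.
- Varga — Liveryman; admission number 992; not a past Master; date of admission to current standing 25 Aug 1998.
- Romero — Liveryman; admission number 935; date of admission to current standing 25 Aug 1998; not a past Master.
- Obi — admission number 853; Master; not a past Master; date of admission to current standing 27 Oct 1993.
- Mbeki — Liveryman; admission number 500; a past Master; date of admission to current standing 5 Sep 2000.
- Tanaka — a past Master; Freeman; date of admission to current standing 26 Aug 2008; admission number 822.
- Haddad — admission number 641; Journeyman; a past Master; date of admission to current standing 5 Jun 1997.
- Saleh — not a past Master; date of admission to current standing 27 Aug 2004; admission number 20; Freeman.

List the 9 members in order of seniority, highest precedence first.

By standing in the guild: Obi (Master); then Mbeki, Romero and Varga (Liveryman); then Beaumont, Okafor, Tanaka and Saleh (Freeman); then Haddad (Journeyman).
Among Mbeki, Romero and Varga, by date of admission to current standing (later first): Mbeki (5 Sep 2000) before Romero and Varga (25 Aug 1998).
Romero and Varga are each not a past Master, so the next rule applies.
Among Romero and Varga, by admission number (lower first): Romero (935) before Varga (992).
Among Beaumont, Okafor, Tanaka and Saleh, by date of admission to current standing (later first): Beaumont, Okafor and Tanaka (26 Aug 2008) before Saleh (27 Aug 2004).
Beaumont, Okafor and Tanaka are each a past Master, so the next rule applies.
Among Beaumont, Okafor and Tanaka, by admission number (lower first): Beaumont (284) before Okafor (637) before Tanaka (822).
Full order: Obi, Mbeki, Romero, Varga, Beaumont, Okafor, Tanaka, Saleh, Haddad.

Obi, Mbeki, Romero, Varga, Beaumont, Okafor, Tanaka, Saleh, Haddad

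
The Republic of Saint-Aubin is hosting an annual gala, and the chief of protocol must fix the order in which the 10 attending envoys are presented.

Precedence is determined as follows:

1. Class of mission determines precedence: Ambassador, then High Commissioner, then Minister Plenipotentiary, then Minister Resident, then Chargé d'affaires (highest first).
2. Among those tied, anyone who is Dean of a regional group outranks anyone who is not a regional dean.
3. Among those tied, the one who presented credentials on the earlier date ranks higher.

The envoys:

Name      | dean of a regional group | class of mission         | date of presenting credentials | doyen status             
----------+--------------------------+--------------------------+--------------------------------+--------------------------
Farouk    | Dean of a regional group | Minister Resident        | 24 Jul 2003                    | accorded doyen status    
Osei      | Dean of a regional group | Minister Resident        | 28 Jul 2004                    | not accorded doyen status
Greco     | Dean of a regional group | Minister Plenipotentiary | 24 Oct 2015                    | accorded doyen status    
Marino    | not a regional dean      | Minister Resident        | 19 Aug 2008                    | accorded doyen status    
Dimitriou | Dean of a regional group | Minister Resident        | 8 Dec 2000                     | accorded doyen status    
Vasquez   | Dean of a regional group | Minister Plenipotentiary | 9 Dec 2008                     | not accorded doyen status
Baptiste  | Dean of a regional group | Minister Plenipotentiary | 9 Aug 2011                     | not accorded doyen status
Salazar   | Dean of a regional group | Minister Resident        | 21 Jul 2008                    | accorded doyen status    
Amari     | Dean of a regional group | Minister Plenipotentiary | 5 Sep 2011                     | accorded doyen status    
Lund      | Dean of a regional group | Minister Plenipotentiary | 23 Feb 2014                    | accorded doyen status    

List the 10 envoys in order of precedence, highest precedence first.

Vasquez, Baptiste, Amari, Lund, Greco, Dimitriou, Farouk, Osei, Salazar, Marino

By class of mission: Vasquez, Baptiste, Amari, Lund and Greco (Minister Plenipotentiary); then Dimitriou, Farouk, Osei, Salazar and Marino (Minister Resident).
Vasquez, Baptiste, Amari, Lund and Greco are each Dean of a regional group, so the next rule applies.
Among Vasquez, Baptiste, Amari, Lund and Greco, by date of presenting credentials (earlier first): Vasquez (9 Dec 2008) before Baptiste (9 Aug 2011) before Amari (5 Sep 2011) before Lund (23 Feb 2014) before Greco (24 Oct 2015).
Among Dimitriou, Farouk, Osei, Salazar and Marino, Dean of a regional group before not a regional dean: Dimitriou, Farouk, Osei and Salazar (Dean of a regional group) before Marino (not a regional dean).
Among Dimitriou, Farouk, Osei and Salazar, by date of presenting credentials (earlier first): Dimitriou (8 Dec 2000) before Farouk (24 Jul 2003) before Osei (28 Jul 2004) before Salazar (21 Jul 2008).
Full order: Vasquez, Baptiste, Amari, Lund, Greco, Dimitriou, Farouk, Osei, Salazar, Marino.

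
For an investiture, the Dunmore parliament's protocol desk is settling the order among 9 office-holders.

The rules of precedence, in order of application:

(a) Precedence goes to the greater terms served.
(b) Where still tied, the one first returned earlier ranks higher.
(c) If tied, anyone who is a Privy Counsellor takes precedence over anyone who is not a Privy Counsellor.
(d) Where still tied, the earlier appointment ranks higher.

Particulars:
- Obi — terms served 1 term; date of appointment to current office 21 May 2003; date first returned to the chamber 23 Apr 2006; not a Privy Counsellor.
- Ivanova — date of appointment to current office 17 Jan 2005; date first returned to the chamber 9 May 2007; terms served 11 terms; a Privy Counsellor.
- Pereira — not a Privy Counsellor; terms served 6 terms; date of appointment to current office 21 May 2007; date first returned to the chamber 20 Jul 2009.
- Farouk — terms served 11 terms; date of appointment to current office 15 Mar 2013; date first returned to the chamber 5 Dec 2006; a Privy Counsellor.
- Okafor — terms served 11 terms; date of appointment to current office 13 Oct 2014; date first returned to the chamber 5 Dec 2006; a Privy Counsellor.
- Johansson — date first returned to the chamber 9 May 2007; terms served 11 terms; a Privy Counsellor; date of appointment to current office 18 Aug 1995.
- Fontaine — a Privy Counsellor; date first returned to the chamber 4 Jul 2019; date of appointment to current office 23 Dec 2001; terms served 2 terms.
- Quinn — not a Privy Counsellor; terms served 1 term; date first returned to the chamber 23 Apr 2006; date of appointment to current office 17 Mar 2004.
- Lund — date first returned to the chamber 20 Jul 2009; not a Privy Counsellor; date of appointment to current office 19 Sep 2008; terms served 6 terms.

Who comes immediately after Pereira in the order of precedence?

By terms served (higher first): Farouk, Okafor, Johansson and Ivanova (each 11 terms); then Pereira and Lund (both 6 terms); then Fontaine (2 terms); then Obi and Quinn (both 1 term).
Among Farouk, Okafor, Johansson and Ivanova, by date first returned to the chamber (earlier first): Farouk and Okafor (5 Dec 2006) before Johansson and Ivanova (9 May 2007).
Farouk and Okafor are each a Privy Counsellor, so the next rule applies.
Among Farouk and Okafor, by date of appointment to current office (earlier first): Farouk (15 Mar 2013) before Okafor (13 Oct 2014).
Johansson and Ivanova are each a Privy Counsellor, so the next rule applies.
Among Johansson and Ivanova, by date of appointment to current office (earlier first): Johansson (18 Aug 1995) before Ivanova (17 Jan 2005).
Pereira and Lund both have date first returned to the chamber 20 Jul 2009, so the next rule applies.
Pereira and Lund are each not a Privy Counsellor, so the next rule applies.
Among Pereira and Lund, by date of appointment to current office (earlier first): Pereira (21 May 2007) before Lund (19 Sep 2008).
Obi and Quinn both have date first returned to the chamber 23 Apr 2006, so the next rule applies.
Obi and Quinn are each not a Privy Counsellor, so the next rule applies.
Among Obi and Quinn, by date of appointment to current office (earlier first): Obi (21 May 2003) before Quinn (17 Mar 2004).
Order: Farouk, Okafor, Johansson, Ivanova, Pereira, Lund, Fontaine, Obi, Quinn.

Lund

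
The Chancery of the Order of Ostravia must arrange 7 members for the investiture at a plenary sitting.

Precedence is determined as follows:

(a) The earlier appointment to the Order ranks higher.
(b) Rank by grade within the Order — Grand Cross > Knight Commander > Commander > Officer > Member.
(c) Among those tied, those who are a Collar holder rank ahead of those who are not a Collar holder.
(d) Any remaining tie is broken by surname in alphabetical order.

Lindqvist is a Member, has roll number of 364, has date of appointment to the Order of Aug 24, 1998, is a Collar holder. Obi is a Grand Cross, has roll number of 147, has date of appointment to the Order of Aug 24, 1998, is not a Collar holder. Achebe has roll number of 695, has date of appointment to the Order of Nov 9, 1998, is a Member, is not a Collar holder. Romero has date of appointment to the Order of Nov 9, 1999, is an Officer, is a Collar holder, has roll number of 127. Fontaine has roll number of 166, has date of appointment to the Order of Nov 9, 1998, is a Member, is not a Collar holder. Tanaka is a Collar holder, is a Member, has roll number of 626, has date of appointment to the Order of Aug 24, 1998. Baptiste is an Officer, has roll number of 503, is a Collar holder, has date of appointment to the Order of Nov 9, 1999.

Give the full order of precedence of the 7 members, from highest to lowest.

By date of appointment to the Order (earlier first): Obi, Lindqvist and Tanaka (each Aug 24, 1998); then Achebe and Fontaine (both Nov 9, 1998); then Baptiste and Romero (both Nov 9, 1999).
Among Obi, Lindqvist and Tanaka, by grade within the Order: Obi (Grand Cross) before Lindqvist and Tanaka (Member).
Lindqvist and Tanaka are each a Collar holder, so the next rule applies.
Among Lindqvist and Tanaka, alphabetically by surname: Lindqvist before Tanaka.
Achebe and Fontaine are each Member, so the next rule applies.
Achebe and Fontaine are each not a Collar holder, so the next rule applies.
Among Achebe and Fontaine, alphabetically by surname: Achebe before Fontaine.
Baptiste and Romero are each Officer, so the next rule applies.
Baptiste and Romero are each a Collar holder, so the next rule applies.
Among Baptiste and Romero, alphabetically by surname: Baptiste before Romero.
Full order: Obi, Lindqvist, Tanaka, Achebe, Fontaine, Baptiste, Romero.

Obi, Lindqvist, Tanaka, Achebe, Fontaine, Baptiste, Romero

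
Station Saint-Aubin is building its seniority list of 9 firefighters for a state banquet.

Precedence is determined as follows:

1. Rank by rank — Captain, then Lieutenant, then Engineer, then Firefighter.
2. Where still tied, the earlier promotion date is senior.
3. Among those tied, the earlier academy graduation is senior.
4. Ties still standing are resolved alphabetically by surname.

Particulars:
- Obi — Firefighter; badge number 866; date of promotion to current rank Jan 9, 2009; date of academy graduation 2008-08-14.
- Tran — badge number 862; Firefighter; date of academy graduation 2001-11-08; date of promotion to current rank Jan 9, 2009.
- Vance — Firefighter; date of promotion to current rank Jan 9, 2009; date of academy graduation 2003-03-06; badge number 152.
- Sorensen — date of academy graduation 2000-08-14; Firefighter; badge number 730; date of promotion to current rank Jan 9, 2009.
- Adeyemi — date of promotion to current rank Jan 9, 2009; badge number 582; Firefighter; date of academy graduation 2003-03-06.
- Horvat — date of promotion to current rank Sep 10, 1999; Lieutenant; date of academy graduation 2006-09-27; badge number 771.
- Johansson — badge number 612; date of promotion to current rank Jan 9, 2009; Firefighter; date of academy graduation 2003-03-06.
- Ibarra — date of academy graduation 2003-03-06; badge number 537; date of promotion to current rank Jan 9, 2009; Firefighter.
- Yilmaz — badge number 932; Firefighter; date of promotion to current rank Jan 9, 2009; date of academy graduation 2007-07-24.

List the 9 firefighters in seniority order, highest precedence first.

By rank: Horvat (Lieutenant); then Sorensen, Tran, Adeyemi, Ibarra, Johansson, Vance, Yilmaz and Obi (Firefighter).
Sorensen, Tran, Adeyemi, Ibarra, Johansson, Vance, Yilmaz and Obi all have date of promotion to current rank Jan 9, 2009, so the next rule applies.
Among Sorensen, Tran, Adeyemi, Ibarra, Johansson, Vance, Yilmaz and Obi, by date of academy graduation (earlier first): Sorensen (2000-08-14) before Tran (2001-11-08) before Adeyemi, Ibarra, Johansson and Vance (2003-03-06) before Yilmaz (2007-07-24) before Obi (2008-08-14).
Among Adeyemi, Ibarra, Johansson and Vance, alphabetically by surname: Adeyemi before Ibarra before Johansson before Vance.
Full order: Horvat, Sorensen, Tran, Adeyemi, Ibarra, Johansson, Vance, Yilmaz, Obi.

Horvat, Sorensen, Tran, Adeyemi, Ibarra, Johansson, Vance, Yilmaz, Obi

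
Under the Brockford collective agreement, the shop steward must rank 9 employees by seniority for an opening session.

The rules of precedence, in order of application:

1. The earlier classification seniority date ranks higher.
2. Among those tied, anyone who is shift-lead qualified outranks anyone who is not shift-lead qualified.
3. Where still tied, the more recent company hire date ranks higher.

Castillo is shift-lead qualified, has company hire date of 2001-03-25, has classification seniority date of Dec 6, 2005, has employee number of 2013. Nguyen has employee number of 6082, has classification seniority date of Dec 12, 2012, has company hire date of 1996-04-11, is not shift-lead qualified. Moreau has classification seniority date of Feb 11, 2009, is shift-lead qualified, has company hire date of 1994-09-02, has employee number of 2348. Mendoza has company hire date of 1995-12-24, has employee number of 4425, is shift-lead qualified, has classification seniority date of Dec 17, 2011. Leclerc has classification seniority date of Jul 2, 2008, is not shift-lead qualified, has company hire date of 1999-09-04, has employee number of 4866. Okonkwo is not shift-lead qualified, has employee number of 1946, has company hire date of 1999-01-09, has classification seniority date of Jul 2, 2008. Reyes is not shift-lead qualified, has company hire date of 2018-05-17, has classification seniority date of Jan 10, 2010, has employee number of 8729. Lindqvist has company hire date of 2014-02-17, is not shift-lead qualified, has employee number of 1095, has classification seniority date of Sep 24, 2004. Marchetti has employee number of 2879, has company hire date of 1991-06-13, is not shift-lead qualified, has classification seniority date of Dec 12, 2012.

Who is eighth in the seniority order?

Nguyen

By classification seniority date (earlier first): Lindqvist (Sep 24, 2004); then Castillo (Dec 6, 2005); then Leclerc and Okonkwo (both Jul 2, 2008); then Moreau (Feb 11, 2009); then Reyes (Jan 10, 2010); then Mendoza (Dec 17, 2011); then Nguyen and Marchetti (both Dec 12, 2012).
Leclerc and Okonkwo are each not shift-lead qualified, so the next rule applies.
Among Leclerc and Okonkwo, by company hire date (later first): Leclerc (1999-09-04) before Okonkwo (1999-01-09).
Nguyen and Marchetti are each not shift-lead qualified, so the next rule applies.
Among Nguyen and Marchetti, by company hire date (later first): Nguyen (1996-04-11) before Marchetti (1991-06-13).
Order: Lindqvist, Castillo, Leclerc, Okonkwo, Moreau, Reyes, Mendoza, Nguyen, Marchetti.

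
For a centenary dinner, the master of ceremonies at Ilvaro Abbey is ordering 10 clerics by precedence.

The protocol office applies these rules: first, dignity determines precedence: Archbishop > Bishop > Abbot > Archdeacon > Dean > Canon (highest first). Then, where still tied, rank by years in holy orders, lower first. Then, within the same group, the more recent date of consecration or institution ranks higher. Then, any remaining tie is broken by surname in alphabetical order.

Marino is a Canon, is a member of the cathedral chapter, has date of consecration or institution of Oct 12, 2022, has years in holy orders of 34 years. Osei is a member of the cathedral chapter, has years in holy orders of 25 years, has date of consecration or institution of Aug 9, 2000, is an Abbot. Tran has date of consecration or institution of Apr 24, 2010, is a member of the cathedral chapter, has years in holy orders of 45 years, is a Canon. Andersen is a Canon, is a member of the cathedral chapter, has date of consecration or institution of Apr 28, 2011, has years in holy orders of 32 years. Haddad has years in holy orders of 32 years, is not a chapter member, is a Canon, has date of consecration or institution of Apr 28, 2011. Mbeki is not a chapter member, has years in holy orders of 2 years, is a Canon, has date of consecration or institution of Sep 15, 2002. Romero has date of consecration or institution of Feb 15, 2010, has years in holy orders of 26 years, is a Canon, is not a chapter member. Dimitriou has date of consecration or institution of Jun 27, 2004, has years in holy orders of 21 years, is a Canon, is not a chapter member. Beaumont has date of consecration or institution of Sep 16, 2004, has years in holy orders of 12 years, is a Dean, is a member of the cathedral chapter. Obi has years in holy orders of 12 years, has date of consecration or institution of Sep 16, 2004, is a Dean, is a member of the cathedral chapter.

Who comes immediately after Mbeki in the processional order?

Dimitriou

By dignity: Osei (Abbot); then Beaumont and Obi (Dean); then Mbeki, Dimitriou, Romero, Andersen, Haddad, Marino and Tran (Canon).
Beaumont and Obi both have years in holy orders 12 years, so the next rule applies.
Beaumont and Obi both have date of consecration or institution Sep 16, 2004, so the next rule applies.
Among Beaumont and Obi, alphabetically by surname: Beaumont before Obi.
Among Mbeki, Dimitriou, Romero, Andersen, Haddad, Marino and Tran, by years in holy orders (lower first): Mbeki (2 years) before Dimitriou (21 years) before Romero (26 years) before Andersen and Haddad (32 years) before Marino (34 years) before Tran (45 years).
Andersen and Haddad both have date of consecration or institution Apr 28, 2011, so the next rule applies.
Among Andersen and Haddad, alphabetically by surname: Andersen before Haddad.
Order: Osei, Beaumont, Obi, Mbeki, Dimitriou, Romero, Andersen, Haddad, Marino, Tran.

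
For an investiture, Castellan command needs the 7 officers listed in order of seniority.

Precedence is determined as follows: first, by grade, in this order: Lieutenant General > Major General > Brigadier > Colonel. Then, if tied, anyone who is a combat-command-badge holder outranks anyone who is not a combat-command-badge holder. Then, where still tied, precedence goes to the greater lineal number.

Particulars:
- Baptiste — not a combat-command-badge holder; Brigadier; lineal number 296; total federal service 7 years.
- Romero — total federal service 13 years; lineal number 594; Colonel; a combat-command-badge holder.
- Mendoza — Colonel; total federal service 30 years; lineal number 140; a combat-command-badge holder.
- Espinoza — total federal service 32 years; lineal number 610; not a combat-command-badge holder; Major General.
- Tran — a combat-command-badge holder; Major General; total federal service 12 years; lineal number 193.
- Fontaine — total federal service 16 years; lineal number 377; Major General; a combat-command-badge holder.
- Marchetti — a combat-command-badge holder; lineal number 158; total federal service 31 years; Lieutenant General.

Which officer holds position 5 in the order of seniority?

By grade: Marchetti (Lieutenant General); then Fontaine, Tran and Espinoza (Major General); then Baptiste (Brigadier); then Romero and Mendoza (Colonel).
Among Fontaine, Tran and Espinoza, a combat-command-badge holder before not a combat-command-badge holder: Fontaine and Tran (a combat-command-badge holder) before Espinoza (not a combat-command-badge holder).
Among Fontaine and Tran, by lineal number (higher first): Fontaine (377) before Tran (193).
Romero and Mendoza are each a combat-command-badge holder, so the next rule applies.
Among Romero and Mendoza, by lineal number (higher first): Romero (594) before Mendoza (140).
Order: Marchetti, Fontaine, Tran, Espinoza, Baptiste, Romero, Mendoza.

Baptiste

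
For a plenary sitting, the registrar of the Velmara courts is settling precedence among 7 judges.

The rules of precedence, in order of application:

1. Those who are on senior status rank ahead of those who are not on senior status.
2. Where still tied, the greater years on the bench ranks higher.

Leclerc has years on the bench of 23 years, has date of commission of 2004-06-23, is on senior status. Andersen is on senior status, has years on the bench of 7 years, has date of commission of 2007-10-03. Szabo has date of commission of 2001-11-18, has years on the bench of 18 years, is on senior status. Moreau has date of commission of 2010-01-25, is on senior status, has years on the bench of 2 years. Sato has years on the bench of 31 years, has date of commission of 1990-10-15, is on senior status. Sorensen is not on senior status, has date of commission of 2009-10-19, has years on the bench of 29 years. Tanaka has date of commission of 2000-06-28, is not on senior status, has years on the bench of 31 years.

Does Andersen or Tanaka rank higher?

By the first rule: Sato, Leclerc, Szabo, Andersen and Moreau (each on senior status); then Tanaka and Sorensen (both not on senior status).
Among Sato, Leclerc, Szabo, Andersen and Moreau, by years on the bench (higher first): Sato (31 years) before Leclerc (23 years) before Szabo (18 years) before Andersen (7 years) before Moreau (2 years).
Among Tanaka and Sorensen, by years on the bench (higher first): Tanaka (31 years) before Sorensen (29 years).
So Andersen takes precedence.

Andersen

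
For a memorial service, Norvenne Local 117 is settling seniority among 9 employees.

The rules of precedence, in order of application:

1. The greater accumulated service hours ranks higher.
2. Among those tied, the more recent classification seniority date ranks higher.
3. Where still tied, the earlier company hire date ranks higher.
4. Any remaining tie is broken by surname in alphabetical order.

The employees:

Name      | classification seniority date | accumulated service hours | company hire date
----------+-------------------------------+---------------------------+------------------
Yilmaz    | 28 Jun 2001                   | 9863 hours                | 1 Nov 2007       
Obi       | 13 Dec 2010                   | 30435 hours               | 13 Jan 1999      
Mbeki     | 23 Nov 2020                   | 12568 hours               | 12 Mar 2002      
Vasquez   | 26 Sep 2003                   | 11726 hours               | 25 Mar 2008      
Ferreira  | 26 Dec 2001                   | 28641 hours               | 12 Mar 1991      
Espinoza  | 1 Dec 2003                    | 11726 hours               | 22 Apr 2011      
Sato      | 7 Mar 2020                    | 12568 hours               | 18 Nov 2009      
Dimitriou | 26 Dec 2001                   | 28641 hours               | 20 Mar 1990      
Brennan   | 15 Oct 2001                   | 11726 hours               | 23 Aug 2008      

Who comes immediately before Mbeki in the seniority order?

Ferreira

By accumulated service hours (higher first): Obi (30435 hours); then Dimitriou and Ferreira (both 28641 hours); then Mbeki and Sato (both 12568 hours); then Espinoza, Vasquez and Brennan (each 11726 hours); then Yilmaz (9863 hours).
Dimitriou and Ferreira both have classification seniority date 26 Dec 2001, so the next rule applies.
Among Dimitriou and Ferreira, by company hire date (earlier first): Dimitriou (20 Mar 1990) before Ferreira (12 Mar 1991).
Among Mbeki and Sato, by classification seniority date (later first): Mbeki (23 Nov 2020) before Sato (7 Mar 2020).
Among Espinoza, Vasquez and Brennan, by classification seniority date (later first): Espinoza (1 Dec 2003) before Vasquez (26 Sep 2003) before Brennan (15 Oct 2001).
Order: Obi, Dimitriou, Ferreira, Mbeki, Sato, Espinoza, Vasquez, Brennan, Yilmaz.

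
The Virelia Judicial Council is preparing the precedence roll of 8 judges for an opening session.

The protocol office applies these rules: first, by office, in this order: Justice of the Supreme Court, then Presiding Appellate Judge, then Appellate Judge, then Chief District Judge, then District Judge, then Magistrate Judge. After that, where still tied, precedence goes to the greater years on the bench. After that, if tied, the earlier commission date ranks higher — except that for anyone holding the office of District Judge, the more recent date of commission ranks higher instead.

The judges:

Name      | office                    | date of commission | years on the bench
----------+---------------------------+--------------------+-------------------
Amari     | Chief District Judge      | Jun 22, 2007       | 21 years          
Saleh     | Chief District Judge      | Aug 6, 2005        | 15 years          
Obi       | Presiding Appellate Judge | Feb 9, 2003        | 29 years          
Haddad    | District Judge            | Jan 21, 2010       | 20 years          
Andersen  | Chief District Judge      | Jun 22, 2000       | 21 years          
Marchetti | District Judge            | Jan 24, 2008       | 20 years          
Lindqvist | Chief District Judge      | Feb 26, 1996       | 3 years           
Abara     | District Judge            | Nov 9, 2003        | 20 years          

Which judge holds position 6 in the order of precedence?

Haddad

By office: Obi (Presiding Appellate Judge); then Andersen, Amari, Saleh and Lindqvist (Chief District Judge); then Haddad, Marchetti and Abara (District Judge).
Among Andersen, Amari, Saleh and Lindqvist, by years on the bench (higher first): Andersen and Amari (21 years) before Saleh (15 years) before Lindqvist (3 years).
Among Andersen and Amari, by date of commission (earlier first): Andersen (Jun 22, 2000) before Amari (Jun 22, 2007).
Haddad, Marchetti and Abara all have years on the bench 20 years, so the next rule applies.
Among Haddad, Marchetti and Abara, by date of commission (later first) (reversed rule for this group): Haddad (Jan 21, 2010) before Marchetti (Jan 24, 2008) before Abara (Nov 9, 2003).
Order: Obi, Andersen, Amari, Saleh, Lindqvist, Haddad, Marchetti, Abara.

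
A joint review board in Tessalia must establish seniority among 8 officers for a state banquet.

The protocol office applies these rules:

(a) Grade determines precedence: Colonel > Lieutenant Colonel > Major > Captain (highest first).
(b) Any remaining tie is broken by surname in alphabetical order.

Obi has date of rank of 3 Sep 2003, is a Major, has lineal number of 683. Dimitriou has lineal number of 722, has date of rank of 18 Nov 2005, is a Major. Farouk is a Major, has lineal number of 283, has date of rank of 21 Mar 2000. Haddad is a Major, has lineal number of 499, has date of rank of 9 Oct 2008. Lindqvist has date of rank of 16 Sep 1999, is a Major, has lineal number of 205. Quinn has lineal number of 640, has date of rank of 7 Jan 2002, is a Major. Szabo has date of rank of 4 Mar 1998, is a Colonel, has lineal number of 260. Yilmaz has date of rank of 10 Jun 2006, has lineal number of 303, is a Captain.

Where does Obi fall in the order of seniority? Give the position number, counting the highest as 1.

By grade: Szabo (Colonel); then Dimitriou, Farouk, Haddad, Lindqvist, Obi and Quinn (Major); then Yilmaz (Captain).
Among Dimitriou, Farouk, Haddad, Lindqvist, Obi and Quinn, alphabetically by surname: Dimitriou before Farouk before Haddad before Lindqvist before Obi before Quinn.
Order: Szabo, Dimitriou, Farouk, Haddad, Lindqvist, Obi, Quinn, Yilmaz. So position 6.

6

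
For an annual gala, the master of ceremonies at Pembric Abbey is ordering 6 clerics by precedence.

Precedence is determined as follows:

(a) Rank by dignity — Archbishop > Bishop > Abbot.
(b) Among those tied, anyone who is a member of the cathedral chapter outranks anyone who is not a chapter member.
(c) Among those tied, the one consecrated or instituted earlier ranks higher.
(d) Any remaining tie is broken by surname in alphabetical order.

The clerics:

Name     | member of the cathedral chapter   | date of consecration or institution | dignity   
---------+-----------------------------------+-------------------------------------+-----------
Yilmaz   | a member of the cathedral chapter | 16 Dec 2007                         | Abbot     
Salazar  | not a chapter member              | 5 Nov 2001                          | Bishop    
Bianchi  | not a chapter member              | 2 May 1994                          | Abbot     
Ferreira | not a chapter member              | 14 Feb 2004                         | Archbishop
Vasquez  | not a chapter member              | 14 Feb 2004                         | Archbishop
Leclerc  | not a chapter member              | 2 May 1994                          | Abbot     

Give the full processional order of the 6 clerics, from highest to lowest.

Ferreira, Vasquez, Salazar, Yilmaz, Bianchi, Leclerc

By dignity: Ferreira and Vasquez (Archbishop); then Salazar (Bishop); then Yilmaz, Bianchi and Leclerc (Abbot).
Ferreira and Vasquez are each not a chapter member, so the next rule applies.
Ferreira and Vasquez both have date of consecration or institution 14 Feb 2004, so the next rule applies.
Among Ferreira and Vasquez, alphabetically by surname: Ferreira before Vasquez.
Among Yilmaz, Bianchi and Leclerc, a member of the cathedral chapter before not a chapter member: Yilmaz (a member of the cathedral chapter) before Bianchi and Leclerc (not a chapter member).
Bianchi and Leclerc both have date of consecration or institution 2 May 1994, so the next rule applies.
Among Bianchi and Leclerc, alphabetically by surname: Bianchi before Leclerc.
Full order: Ferreira, Vasquez, Salazar, Yilmaz, Bianchi, Leclerc.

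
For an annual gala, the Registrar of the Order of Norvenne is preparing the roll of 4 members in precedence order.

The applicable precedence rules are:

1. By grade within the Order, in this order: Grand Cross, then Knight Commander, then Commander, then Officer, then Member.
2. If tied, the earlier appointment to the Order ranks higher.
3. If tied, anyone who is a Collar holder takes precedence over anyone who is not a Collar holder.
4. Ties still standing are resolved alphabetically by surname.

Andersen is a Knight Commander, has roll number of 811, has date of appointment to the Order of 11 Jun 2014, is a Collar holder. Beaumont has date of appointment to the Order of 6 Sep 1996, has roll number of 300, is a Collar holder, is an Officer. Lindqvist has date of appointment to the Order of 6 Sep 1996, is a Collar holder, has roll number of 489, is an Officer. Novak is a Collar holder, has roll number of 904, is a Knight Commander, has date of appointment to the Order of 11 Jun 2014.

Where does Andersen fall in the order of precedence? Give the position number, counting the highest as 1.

1

By grade within the Order: Andersen and Novak (Knight Commander); then Beaumont and Lindqvist (Officer).
Andersen and Novak both have date of appointment to the Order 11 Jun 2014, so the next rule applies.
Andersen and Novak are each a Collar holder, so the next rule applies.
Among Andersen and Novak, alphabetically by surname: Andersen before Novak.
Beaumont and Lindqvist both have date of appointment to the Order 6 Sep 1996, so the next rule applies.
Beaumont and Lindqvist are each a Collar holder, so the next rule applies.
Among Beaumont and Lindqvist, alphabetically by surname: Beaumont before Lindqvist.
Order: Andersen, Novak, Beaumont, Lindqvist. So position 1.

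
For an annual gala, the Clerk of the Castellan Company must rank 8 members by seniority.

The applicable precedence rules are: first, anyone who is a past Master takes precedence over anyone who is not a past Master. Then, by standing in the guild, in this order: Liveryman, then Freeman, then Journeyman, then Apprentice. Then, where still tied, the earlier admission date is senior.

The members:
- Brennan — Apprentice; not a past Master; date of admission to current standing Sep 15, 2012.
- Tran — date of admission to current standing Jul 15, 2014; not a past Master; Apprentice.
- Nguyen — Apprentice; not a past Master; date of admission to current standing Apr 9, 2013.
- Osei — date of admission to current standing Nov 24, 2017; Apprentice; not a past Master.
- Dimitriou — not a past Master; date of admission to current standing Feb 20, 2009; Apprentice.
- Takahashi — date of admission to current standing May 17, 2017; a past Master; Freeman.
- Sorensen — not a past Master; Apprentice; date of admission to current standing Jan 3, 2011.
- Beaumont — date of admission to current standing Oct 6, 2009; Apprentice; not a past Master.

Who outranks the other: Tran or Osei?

Tran

By the first rule: Takahashi (a past Master); then Dimitriou, Beaumont, Sorensen, Brennan, Nguyen, Tran and Osei (each not a past Master).
Dimitriou, Beaumont, Sorensen, Brennan, Nguyen, Tran and Osei are each Apprentice, so the next rule applies.
Among Dimitriou, Beaumont, Sorensen, Brennan, Nguyen, Tran and Osei, by date of admission to current standing (earlier first): Dimitriou (Feb 20, 2009) before Beaumont (Oct 6, 2009) before Sorensen (Jan 3, 2011) before Brennan (Sep 15, 2012) before Nguyen (Apr 9, 2013) before Tran (Jul 15, 2014) before Osei (Nov 24, 2017).
So Tran takes precedence.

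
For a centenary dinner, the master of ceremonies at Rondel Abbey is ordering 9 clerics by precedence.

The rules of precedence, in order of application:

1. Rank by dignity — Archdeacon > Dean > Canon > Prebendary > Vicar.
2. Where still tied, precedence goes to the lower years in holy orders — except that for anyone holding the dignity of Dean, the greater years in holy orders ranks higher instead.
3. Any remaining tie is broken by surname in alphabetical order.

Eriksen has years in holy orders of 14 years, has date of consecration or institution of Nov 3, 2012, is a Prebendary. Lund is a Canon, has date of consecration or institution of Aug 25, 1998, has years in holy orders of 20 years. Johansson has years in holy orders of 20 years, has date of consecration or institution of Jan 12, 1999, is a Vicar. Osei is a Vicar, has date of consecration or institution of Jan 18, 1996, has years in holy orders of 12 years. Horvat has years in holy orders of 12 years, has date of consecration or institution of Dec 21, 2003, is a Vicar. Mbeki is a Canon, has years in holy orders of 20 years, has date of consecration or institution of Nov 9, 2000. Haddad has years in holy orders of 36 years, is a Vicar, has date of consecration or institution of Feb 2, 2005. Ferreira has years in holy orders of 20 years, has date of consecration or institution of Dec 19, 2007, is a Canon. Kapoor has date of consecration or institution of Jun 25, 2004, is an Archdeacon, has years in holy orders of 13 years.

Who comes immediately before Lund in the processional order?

Ferreira

By dignity: Kapoor (Archdeacon); then Ferreira, Lund and Mbeki (Canon); then Eriksen (Prebendary); then Horvat, Osei, Johansson and Haddad (Vicar).
Ferreira, Lund and Mbeki all have years in holy orders 20 years, so the next rule applies.
Among Ferreira, Lund and Mbeki, alphabetically by surname: Ferreira before Lund before Mbeki.
Among Horvat, Osei, Johansson and Haddad, by years in holy orders (lower first): Horvat and Osei (12 years) before Johansson (20 years) before Haddad (36 years).
Among Horvat and Osei, alphabetically by surname: Horvat before Osei.
Order: Kapoor, Ferreira, Lund, Mbeki, Eriksen, Horvat, Osei, Johansson, Haddad.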